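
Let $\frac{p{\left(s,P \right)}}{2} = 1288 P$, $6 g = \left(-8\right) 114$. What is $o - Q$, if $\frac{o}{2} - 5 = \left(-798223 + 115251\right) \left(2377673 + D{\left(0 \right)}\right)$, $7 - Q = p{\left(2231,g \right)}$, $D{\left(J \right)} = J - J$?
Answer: $-3247768559861$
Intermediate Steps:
$D{\left(J \right)} = 0$
$g = -152$ ($g = \frac{\left(-8\right) 114}{6} = \frac{1}{6} \left(-912\right) = -152$)
$p{\left(s,P \right)} = 2576 P$ ($p{\left(s,P \right)} = 2 \cdot 1288 P = 2576 P$)
$Q = 391559$ ($Q = 7 - 2576 \left(-152\right) = 7 - -391552 = 7 + 391552 = 391559$)
$o = -3247768168302$ ($o = 10 + 2 \left(-798223 + 115251\right) \left(2377673 + 0\right) = 10 + 2 \left(\left(-682972\right) 2377673\right) = 10 + 2 \left(-1623884084156\right) = 10 - 3247768168312 = -3247768168302$)
$o - Q = -3247768168302 - 391559 = -3247768559861$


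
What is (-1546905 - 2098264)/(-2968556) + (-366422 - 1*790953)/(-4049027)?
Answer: 111626504301/73740879724 ≈ 1.5138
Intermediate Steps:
(-1546905 - 2098264)/(-2968556) + (-366422 - 1*790953)/(-4049027) = -3645169*(-1/2968556) + (-366422 - 790953)*(-1/4049027) = 22363/18212 - 1157375*(-1/4049027) = 22363/18212 + 1157375/4049027 = 111626504301/73740879724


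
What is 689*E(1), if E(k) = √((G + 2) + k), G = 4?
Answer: 689*√7 ≈ 1822.9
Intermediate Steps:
E(k) = √(6 + k) (E(k) = √((4 + 2) + k) = √(6 + k))
689*E(1) = 689*√(6 + 1) = 689*√7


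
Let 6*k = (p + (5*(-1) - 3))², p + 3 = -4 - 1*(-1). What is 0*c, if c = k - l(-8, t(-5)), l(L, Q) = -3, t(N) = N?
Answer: 0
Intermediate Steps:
p = -6 (p = -3 + (-4 - 1*(-1)) = -3 + (-4 + 1) = -3 - 3 = -6)
k = 98/3 (k = (-6 + (5*(-1) - 3))²/6 = (-6 + (-5 - 3))²/6 = (-6 - 8)²/6 = (⅙)*(-14)² = (⅙)*196 = 98/3 ≈ 32.667)
c = 107/3 (c = 98/3 - 1*(-3) = 98/3 + 3 = 107/3 ≈ 35.667)
0*c = 0*(107/3) = 0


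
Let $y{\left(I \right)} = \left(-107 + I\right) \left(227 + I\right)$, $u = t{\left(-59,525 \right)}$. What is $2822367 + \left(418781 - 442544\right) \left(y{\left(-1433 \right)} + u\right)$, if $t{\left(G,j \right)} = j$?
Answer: $-44143247328$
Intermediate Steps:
$u = 525$
$2822367 + \left(418781 - 442544\right) \left(y{\left(-1433 \right)} + u\right) = 2822367 + \left(418781 - 442544\right) \left(\left(-24289 + \left(-1433\right)^{2} + 120 \left(-1433\right)\right) + 525\right) = 2822367 - 23763 \left(\left(-24289 + 2053489 - 171960\right) + 525\right) = 2822367 - 23763 \left(1857240 + 525\right) = 2822367 - 44146069695 = -44143247328$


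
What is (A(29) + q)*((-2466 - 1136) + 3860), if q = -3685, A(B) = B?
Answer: -943248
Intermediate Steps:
(A(29) + q)*((-2466 - 1136) + 3860) = (29 - 3685)*((-2466 - 1136) + 3860) = -3656*(-3602 + 3860) = -3656*258 = -943248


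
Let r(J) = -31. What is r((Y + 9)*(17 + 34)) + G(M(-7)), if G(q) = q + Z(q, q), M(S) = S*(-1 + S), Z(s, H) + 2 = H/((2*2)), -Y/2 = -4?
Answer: 37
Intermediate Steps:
Y = 8 (Y = -2*(-4) = 8)
Z(s, H) = -2 + H/4 (Z(s, H) = -2 + H/((2*2)) = -2 + H/4)
G(q) = -2 + 5*q/4 (G(q) = q + (-2 + q/4) = -2 + 5*q/4)
r((Y + 9)*(17 + 34)) + G(M(-7)) = -31 + (-2 + 5*(-7*(-1 - 7))/4) = -31 + (-2 + 5*(-7*(-8))/4) = -31 + (-2 + (5/4)*56) = -31 + (-2 + 70) = -31 + 68 = 37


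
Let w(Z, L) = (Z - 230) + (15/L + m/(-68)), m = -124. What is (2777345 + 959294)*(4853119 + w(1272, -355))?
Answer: 21892872530762803/1207 ≈ 1.8138e+13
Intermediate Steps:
w(Z, L) = -3879/17 + Z + 15/L (w(Z, L) = (Z - 230) + (15/L - 124/(-68)) = (-230 + Z) + (15/L - 124*(-1/68)) = (-230 + Z) + (15/L + 31/17) = (-230 + Z) + (31/17 + 15/L) = -3879/17 + Z + 15/L)
(2777345 + 959294)*(4853119 + w(1272, -355)) = (2777345 + 959294)*(4853119 + (-3879/17 + 1272 + 15/(-355))) = 3736639*(4853119 + (-3879/17 + 1272 + 15*(-1/355))) = 3736639*(4853119 + (-3879/17 + 1272 - 3/71)) = 3736639*(4853119 + 1259844/1207) = 3736639*(5858974477/1207) = 21892872530762803/1207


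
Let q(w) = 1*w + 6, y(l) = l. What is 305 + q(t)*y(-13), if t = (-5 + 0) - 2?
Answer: 318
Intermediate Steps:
t = -7 (t = -5 - 2 = -7)
q(w) = 6 + w (q(w) = w + 6 = 6 + w)
305 + q(t)*y(-13) = 305 + (6 - 7)*(-13) = 305 - 1*(-13) = 305 + 13 = 318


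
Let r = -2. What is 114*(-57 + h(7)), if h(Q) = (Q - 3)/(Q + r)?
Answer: -32034/5 ≈ -6406.8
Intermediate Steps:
h(Q) = (-3 + Q)/(-2 + Q) (h(Q) = (Q - 3)/(Q - 2) = (-3 + Q)/(-2 + Q))
114*(-57 + h(7)) = 114*(-57 + (-3 + 7)/(-2 + 7)) = 114*(-57 + 4/5) = 114*(-57 + (⅕)*4) = 114*(-57 + ⅘) = 114*(-281/5) = -32034/5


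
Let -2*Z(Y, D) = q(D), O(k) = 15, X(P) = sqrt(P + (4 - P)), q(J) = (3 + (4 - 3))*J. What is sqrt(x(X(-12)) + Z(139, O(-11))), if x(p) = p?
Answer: 2*I*sqrt(7) ≈ 5.2915*I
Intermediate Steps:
q(J) = 4*J (q(J) = (3 + 1)*J = 4*J)
X(P) = 2 (X(P) = sqrt(4) = 2)
Z(Y, D) = -2*D
sqrt(x(X(-12)) + Z(139, O(-11))) = sqrt(2 - 2*15) = sqrt(2 - 30) = sqrt(-28) = 2*I*sqrt(7)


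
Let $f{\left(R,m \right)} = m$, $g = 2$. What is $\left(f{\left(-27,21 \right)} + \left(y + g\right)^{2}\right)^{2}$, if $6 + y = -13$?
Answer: $96100$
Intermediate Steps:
$y = -19$ ($y = -6 - 13 = -19$)
$\left(f{\left(-27,21 \right)} + \left(y + g\right)^{2}\right)^{2} = \left(21 + \left(-19 + 2\right)^{2}\right)^{2} = \left(21 + \left(-17\right)^{2}\right)^{2} = \left(21 + 289\right)^{2} = 310^{2} = 96100$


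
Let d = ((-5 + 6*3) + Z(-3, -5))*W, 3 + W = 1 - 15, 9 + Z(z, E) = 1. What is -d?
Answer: 85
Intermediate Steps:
Z(z, E) = -8 (Z(z, E) = -9 + 1 = -8)
W = -17 (W = -3 + (1 - 15) = -3 - 14 = -17)
d = -85 (d = ((-5 + 6*3) - 8)*(-17) = ((-5 + 18) - 8)*(-17) = (13 - 8)*(-17) = 5*(-17) = -85)
-d = -1*(-85) = 85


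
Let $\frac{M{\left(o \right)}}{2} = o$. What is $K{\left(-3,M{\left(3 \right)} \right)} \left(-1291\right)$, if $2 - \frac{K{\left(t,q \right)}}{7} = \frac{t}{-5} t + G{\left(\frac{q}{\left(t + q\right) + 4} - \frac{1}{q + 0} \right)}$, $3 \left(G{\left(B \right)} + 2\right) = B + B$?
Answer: $- \frac{2171462}{45} \approx -48255.0$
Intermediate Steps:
$M{\left(o \right)} = 2 o$
$G{\left(B \right)} = -2 + \frac{2 B}{3}$ ($G{\left(B \right)} = -2 + \frac{B + B}{3} = -2 + \frac{2 B}{3}$)
$K{\left(t,q \right)} = 28 + \frac{7 t^{2}}{5} + \frac{14}{3 q} - \frac{14 q}{3 \left(4 + q + t\right)}$ ($K{\left(t,q \right)} = 14 - 7 \left(\frac{t}{-5} t + \left(-2 + \frac{2 \left(\frac{q}{\left(t + q\right) + 4} - \frac{1}{q + 0}\right)}{3}\right)\right) = 14 - 7 \left(t \left(- \frac{1}{5}\right) t + \left(-2 + \frac{2 \left(\frac{q}{\left(q + t\right) + 4} - \frac{1}{q}\right)}{3}\right)\right) = 14 - 7 \left(- \frac{t}{5} t + \left(-2 + \frac{2 \left(\frac{q}{4 + q + t} - \frac{1}{q}\right)}{3}\right)\right) = 14 - 7 \left(- \frac{t^{2}}{5} + \left(-2 + \frac{2 \left(- \frac{1}{q} + \frac{q}{4 + q + t}\right)}{3}\right)\right) = 14 - 7 \left(- \frac{t^{2}}{5} - \left(2 + \frac{2}{3 q} - \frac{2 q}{3 \left(4 + q + t\right)}\right)\right) = 14 - 7 \left(-2 - \frac{2}{3 q} - \frac{t^{2}}{5} + \frac{2 q}{3 \left(4 + q + t\right)}\right) = 14 + \left(14 + \frac{7 t^{2}}{5} + \frac{14}{3 q} - \frac{14 q}{3 \left(4 + q + t\right)}\right) = 28 + \frac{7 t^{2}}{5} + \frac{14}{3 q} - \frac{14 q}{3 \left(4 + q + t\right)}$)
$K{\left(-3,M{\left(3 \right)} \right)} \left(-1291\right) = \frac{7 \left(40 - 10 \left(2 \cdot 3\right)^{2} + 10 \cdot 2 \cdot 3 + 10 \left(-3\right) + 3 \cdot 2 \cdot 3 \left(20 + \left(-3\right)^{2}\right) \left(4 + 2 \cdot 3 - 3\right)\right)}{15 \cdot 2 \cdot 3 \left(4 + 2 \cdot 3 - 3\right)} \left(-1291\right) = \frac{7 \left(40 - 10 \cdot 6^{2} + 10 \cdot 6 - 30 + 3 \cdot 6 \left(20 + 9\right) \left(4 + 6 - 3\right)\right)}{15 \cdot 6 \left(4 + 6 - 3\right)} \left(-1291\right) = \frac{7}{15} \cdot \frac{1}{6} \cdot \frac{1}{7} \left(40 - 360 + 60 - 30 + 3 \cdot 6 \cdot 29 \cdot 7\right) \left(-1291\right) = \frac{7}{15} \cdot \frac{1}{6} \cdot \frac{1}{7} \left(40 - 360 + 60 - 30 + 3654\right) \left(-1291\right) = \frac{7}{15} \cdot \frac{1}{6} \cdot \frac{1}{7} \cdot 3364 \left(-1291\right) = \frac{1682}{45} \left(-1291\right) = - \frac{2171462}{45}$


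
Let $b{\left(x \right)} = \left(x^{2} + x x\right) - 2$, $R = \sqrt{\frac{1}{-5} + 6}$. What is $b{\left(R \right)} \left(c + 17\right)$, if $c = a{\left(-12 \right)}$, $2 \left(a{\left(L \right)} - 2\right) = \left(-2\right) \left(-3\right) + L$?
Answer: $\frac{768}{5} \approx 153.6$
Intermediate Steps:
$a{\left(L \right)} = 5 + \frac{L}{2}$ ($a{\left(L \right)} = 2 + \frac{\left(-2\right) \left(-3\right) + L}{2} = 2 + \frac{6 + L}{2} = 2 + \left(3 + \frac{L}{2}\right) = 5 + \frac{L}{2}$)
$R = \frac{\sqrt{145}}{5}$ ($R = \sqrt{- \frac{1}{5} + 6} = \sqrt{\frac{29}{5}} = \frac{\sqrt{145}}{5} \approx 2.4083$)
$c = -1$ ($c = 5 + \frac{1}{2} \left(-12\right) = 5 - 6 = -1$)
$b{\left(x \right)} = -2 + 2 x^{2}$ ($b{\left(x \right)} = \left(x^{2} + x^{2}\right) - 2 = 2 x^{2} - 2 = -2 + 2 x^{2}$)
$b{\left(R \right)} \left(c + 17\right) = \left(-2 + 2 \left(\frac{\sqrt{145}}{5}\right)^{2}\right) \left(-1 + 17\right) = \left(-2 + 2 \cdot \frac{29}{5}\right) 16 = \left(-2 + \frac{58}{5}\right) 16 = \frac{48}{5} \cdot 16 = \frac{768}{5}$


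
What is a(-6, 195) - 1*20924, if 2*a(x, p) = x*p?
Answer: -21509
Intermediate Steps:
a(x, p) = p*x/2 (a(x, p) = (x*p)/2 = (p*x)/2 = p*x/2)
a(-6, 195) - 1*20924 = (½)*195*(-6) - 1*20924 = -585 - 20924 = -21509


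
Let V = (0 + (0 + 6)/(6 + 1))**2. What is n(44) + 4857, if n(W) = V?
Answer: 238029/49 ≈ 4857.7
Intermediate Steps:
V = 36/49 (V = (0 + 6/7)**2 = (6/7)**2 = 36/49 ≈ 0.73469)
n(W) = 36/49
n(44) + 4857 = 36/49 + 4857 = 238029/49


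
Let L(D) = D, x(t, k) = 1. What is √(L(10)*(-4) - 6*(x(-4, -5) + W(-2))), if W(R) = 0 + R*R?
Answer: I*√70 ≈ 8.3666*I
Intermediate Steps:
W(R) = R² (W(R) = 0 + R² = R²)
√(L(10)*(-4) - 6*(x(-4, -5) + W(-2))) = √(10*(-4) - 6*(1 + (-2)²)) = √(-40 - 6*(1 + 4)) = √(-40 - 6*5) = √(-40 - 30) = √(-70) = I*√70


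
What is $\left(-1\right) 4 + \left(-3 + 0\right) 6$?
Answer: $-22$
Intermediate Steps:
$\left(-1\right) 4 + \left(-3 + 0\right) 6 = -4 - 18 = -22$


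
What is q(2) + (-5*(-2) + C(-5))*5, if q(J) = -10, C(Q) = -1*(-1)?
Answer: 45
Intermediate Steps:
C(Q) = 1
q(2) + (-5*(-2) + C(-5))*5 = -10 + (-5*(-2) + 1)*5 = -10 + (10 + 1)*5 = -10 + 11*5 = -10 + 55 = 45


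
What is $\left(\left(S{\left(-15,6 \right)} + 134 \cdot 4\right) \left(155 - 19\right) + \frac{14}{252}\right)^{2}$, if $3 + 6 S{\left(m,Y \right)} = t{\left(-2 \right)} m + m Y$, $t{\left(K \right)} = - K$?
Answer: $\frac{1592505183025}{324} \approx 4.9151 \cdot 10^{9}$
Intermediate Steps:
$S{\left(m,Y \right)} = - \frac{1}{2} + \frac{m}{3} + \frac{Y m}{6}$ ($S{\left(m,Y \right)} = - \frac{1}{2} + \frac{\left(-1\right) \left(-2\right) m + m Y}{6} = - \frac{1}{2} + \frac{2 m + Y m}{6} = - \frac{1}{2} + \left(\frac{m}{3} + \frac{Y m}{6}\right) = - \frac{1}{2} + \frac{m}{3} + \frac{Y m}{6}$)
$\left(\left(S{\left(-15,6 \right)} + 134 \cdot 4\right) \left(155 - 19\right) + \frac{14}{252}\right)^{2} = \left(\left(\left(- \frac{1}{2} + \frac{1}{3} \left(-15\right) + \frac{1}{6} \cdot 6 \left(-15\right)\right) + 134 \cdot 4\right) \left(155 - 19\right) + \frac{14}{252}\right)^{2} = \left(\left(\left(- \frac{1}{2} - 5 - 15\right) + 536\right) 136 + 14 \cdot \frac{1}{252}\right)^{2} = \left(\left(- \frac{41}{2} + 536\right) 136 + \frac{1}{18}\right)^{2} = \left(\frac{1031}{2} \cdot 136 + \frac{1}{18}\right)^{2} = \left(70108 + \frac{1}{18}\right)^{2} = \left(\frac{1261945}{18}\right)^{2} = \frac{1592505183025}{324}$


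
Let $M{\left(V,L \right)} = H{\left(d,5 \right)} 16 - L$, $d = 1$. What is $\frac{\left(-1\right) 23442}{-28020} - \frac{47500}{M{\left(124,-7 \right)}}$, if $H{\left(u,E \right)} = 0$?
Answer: $- \frac{221797651}{32690} \approx -6784.9$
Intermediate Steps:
$M{\left(V,L \right)} = - L$ ($M{\left(V,L \right)} = 0 \cdot 16 - L = 0 - L = - L$)
$\frac{\left(-1\right) 23442}{-28020} - \frac{47500}{M{\left(124,-7 \right)}} = \frac{\left(-1\right) 23442}{-28020} - \frac{47500}{\left(-1\right) \left(-7\right)} = \left(-23442\right) \left(- \frac{1}{28020}\right) - \frac{47500}{7} = \frac{3907}{4670} - \frac{47500}{7} = - \frac{221797651}{32690}$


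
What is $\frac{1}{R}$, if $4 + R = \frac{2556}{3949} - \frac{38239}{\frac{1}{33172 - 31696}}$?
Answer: $- \frac{3949}{222884590276} \approx -1.7718 \cdot 10^{-8}$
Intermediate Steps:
$R = - \frac{222884590276}{3949}$ ($R = -4 + \left(\frac{2556}{3949} - \frac{38239}{\frac{1}{33172 - 31696}}\right) = -4 + \left(2556 \cdot \frac{1}{3949} - \frac{38239}{\frac{1}{1476}}\right) = -4 + \left(\frac{2556}{3949} - 38239 \frac{1}{\frac{1}{1476}}\right) = -4 + \left(\frac{2556}{3949} - 56440764\right) = -4 - \frac{222884574480}{3949} = - \frac{222884590276}{3949} \approx -5.6441 \cdot 10^{7}$)
$\frac{1}{R} = \frac{1}{- \frac{222884590276}{3949}} = - \frac{3949}{222884590276}$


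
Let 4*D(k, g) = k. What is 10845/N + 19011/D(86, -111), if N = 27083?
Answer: 1030216161/1164569 ≈ 884.63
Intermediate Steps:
D(k, g) = k/4
10845/N + 19011/D(86, -111) = 10845/27083 + 19011/(((¼)*86)) = 10845*(1/27083) + 19011/(43/2) = 10845/27083 + 19011*(2/43) = 10845/27083 + 38022/43 = 1030216161/1164569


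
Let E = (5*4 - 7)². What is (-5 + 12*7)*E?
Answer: 13351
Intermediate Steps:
E = 169 (E = (20 - 7)² = 13² = 169)
(-5 + 12*7)*E = (-5 + 12*7)*169 = (-5 + 84)*169 = 79*169 = 13351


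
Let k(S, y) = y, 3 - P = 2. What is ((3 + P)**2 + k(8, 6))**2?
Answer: 484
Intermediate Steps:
P = 1 (P = 3 - 1*2 = 3 - 2 = 1)
((3 + P)**2 + k(8, 6))**2 = ((3 + 1)**2 + 6)**2 = (4**2 + 6)**2 = (16 + 6)**2 = 22**2 = 484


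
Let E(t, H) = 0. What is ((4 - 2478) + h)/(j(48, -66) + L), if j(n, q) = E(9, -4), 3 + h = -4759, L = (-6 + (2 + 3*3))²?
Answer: -7236/25 ≈ -289.44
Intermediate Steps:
L = 25 (L = (-6 + (2 + 9))² = (-6 + 11)² = 5² = 25)
h = -4762 (h = -3 - 4759 = -4762)
j(n, q) = 0
((4 - 2478) + h)/(j(48, -66) + L) = ((4 - 2478) - 4762)/(0 + 25) = (-2474 - 4762)/25 = -7236*1/25 = -7236/25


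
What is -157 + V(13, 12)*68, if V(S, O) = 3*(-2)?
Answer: -565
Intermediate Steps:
V(S, O) = -6
-157 + V(13, 12)*68 = -157 - 6*68 = -157 - 408 = -565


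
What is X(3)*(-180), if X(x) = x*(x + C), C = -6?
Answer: 1620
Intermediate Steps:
X(x) = x*(-6 + x) (X(x) = x*(x - 6) = x*(-6 + x))
X(3)*(-180) = (3*(-6 + 3))*(-180) = (3*(-3))*(-180) = -9*(-180) = 1620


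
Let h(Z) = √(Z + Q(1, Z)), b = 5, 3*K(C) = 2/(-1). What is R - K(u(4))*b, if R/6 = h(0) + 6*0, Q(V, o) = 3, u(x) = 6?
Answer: 10/3 + 6*√3 ≈ 13.726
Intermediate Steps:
K(C) = -⅔ (K(C) = (2/(-1))/3 = (2*(-1))/3 = (⅓)*(-2) = -⅔)
h(Z) = √(3 + Z) (h(Z) = √(Z + 3) = √(3 + Z))
R = 6*√3 (R = 6*(√(3 + 0) + 6*0) = 6*(√3 + 0) = 6*√3 ≈ 10.392)
R - K(u(4))*b = 6*√3 - (-2)*5/3 = 6*√3 - 1*(-10/3) = 6*√3 + 10/3 = 10/3 + 6*√3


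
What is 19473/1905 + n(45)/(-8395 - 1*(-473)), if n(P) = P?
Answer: 51393127/5030470 ≈ 10.216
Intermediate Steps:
19473/1905 + n(45)/(-8395 - 1*(-473)) = 19473/1905 + 45/(-8395 - 1*(-473)) = 19473*(1/1905) + 45/(-8395 + 473) = 6491/635 + 45/(-7922) = 6491/635 + 45*(-1/7922) = 6491/635 - 45/7922 = 51393127/5030470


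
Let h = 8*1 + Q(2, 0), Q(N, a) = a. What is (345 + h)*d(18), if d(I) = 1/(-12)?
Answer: -353/12 ≈ -29.417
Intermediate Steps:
h = 8 (h = 8*1 + 0 = 8 + 0 = 8)
d(I) = -1/12
(345 + h)*d(18) = (345 + 8)*(-1/12) = 353*(-1/12) = -353/12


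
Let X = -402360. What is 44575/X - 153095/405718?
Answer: -7968418405/16324469448 ≈ -0.48813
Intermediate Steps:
44575/X - 153095/405718 = 44575/(-402360) - 153095/405718 = 44575*(-1/402360) - 153095*1/405718 = -8915/80472 - 153095/405718 = -7968418405/16324469448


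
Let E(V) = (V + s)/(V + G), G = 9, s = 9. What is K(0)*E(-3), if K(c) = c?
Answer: 0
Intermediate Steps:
E(V) = 1 (E(V) = (V + 9)/(V + 9) = (9 + V)/(9 + V) = 1)
K(0)*E(-3) = 0*1 = 0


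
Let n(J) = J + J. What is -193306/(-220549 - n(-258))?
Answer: 193306/220033 ≈ 0.87853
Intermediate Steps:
n(J) = 2*J
-193306/(-220549 - n(-258)) = -193306/(-220549 - 2*(-258)) = -193306/(-220549 - 1*(-516)) = -193306/(-220549 + 516) = -193306/(-220033) = -193306*(-1/220033) = 193306/220033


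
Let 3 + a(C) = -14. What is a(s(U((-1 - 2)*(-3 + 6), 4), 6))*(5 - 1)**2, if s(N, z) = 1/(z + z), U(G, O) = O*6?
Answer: -272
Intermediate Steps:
U(G, O) = 6*O
s(N, z) = 1/(2*z)
a(C) = -17 (a(C) = -3 - 14 = -17)
a(s(U((-1 - 2)*(-3 + 6), 4), 6))*(5 - 1)**2 = -17*(5 - 1)**2 = -17*4**2 = -17*16 = -272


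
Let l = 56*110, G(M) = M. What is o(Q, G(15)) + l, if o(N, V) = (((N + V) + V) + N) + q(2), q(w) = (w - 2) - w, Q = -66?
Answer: 6056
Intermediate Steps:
q(w) = -2 (q(w) = (-2 + w) - w = -2)
o(N, V) = -2 + 2*N + 2*V (o(N, V) = (((N + V) + V) + N) - 2 = ((N + 2*V) + N) - 2 = (2*N + 2*V) - 2 = -2 + 2*N + 2*V)
l = 6160
o(Q, G(15)) + l = (-2 + 2*(-66) + 2*15) + 6160 = (-2 - 132 + 30) + 6160 = -104 + 6160 = 6056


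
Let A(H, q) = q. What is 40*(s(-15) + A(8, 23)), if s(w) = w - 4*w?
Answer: 2720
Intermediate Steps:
s(w) = -3*w
40*(s(-15) + A(8, 23)) = 40*(-3*(-15) + 23) = 40*(45 + 23) = 40*68 = 2720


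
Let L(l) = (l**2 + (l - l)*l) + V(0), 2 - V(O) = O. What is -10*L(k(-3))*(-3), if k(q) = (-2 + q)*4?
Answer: 12060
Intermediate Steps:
V(O) = 2 - O
k(q) = -8 + 4*q
L(l) = 2 + l**2 (L(l) = (l**2 + (l - l)*l) + (2 - 1*0) = (l**2 + 0*l) + (2 + 0) = (l**2 + 0) + 2 = l**2 + 2 = 2 + l**2)
-10*L(k(-3))*(-3) = -10*(2 + (-8 + 4*(-3))**2)*(-3) = -10*(2 + (-8 - 12)**2)*(-3) = -10*(2 + (-20)**2)*(-3) = -10*(2 + 400)*(-3) = -10*402*(-3) = -4020*(-3) = 12060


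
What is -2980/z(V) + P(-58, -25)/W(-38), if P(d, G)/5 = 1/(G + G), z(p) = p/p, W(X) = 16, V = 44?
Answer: -476801/160 ≈ -2980.0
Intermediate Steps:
z(p) = 1
P(d, G) = 5/(2*G) (P(d, G) = 5/(G + G) = 5/((2*G)) = 5*(1/(2*G)) = 5/(2*G))
-2980/z(V) + P(-58, -25)/W(-38) = -2980/1 + ((5/2)/(-25))/16 = -2980*1 + ((5/2)*(-1/25))*(1/16) = -2980 - ⅒*1/16 = -2980 - 1/160 = -476801/160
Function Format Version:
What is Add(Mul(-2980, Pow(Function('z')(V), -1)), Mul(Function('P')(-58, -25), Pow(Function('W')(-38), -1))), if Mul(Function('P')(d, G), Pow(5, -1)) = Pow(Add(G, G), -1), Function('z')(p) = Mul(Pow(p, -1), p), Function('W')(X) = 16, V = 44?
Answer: Rational(-476801, 160) ≈ -2980.0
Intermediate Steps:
Function('z')(p) = 1
Function('P')(d, G) = Mul(Rational(5, 2), Pow(G, -1)) (Function('P')(d, G) = Mul(5, Pow(Add(G, G), -1)) = Mul(5, Pow(Mul(2, G), -1)) = Mul(5, Mul(Rational(1, 2), Pow(G, -1))) = Mul(Rational(5, 2), Pow(G, -1)))
Add(Mul(-2980, Pow(Function('z')(V), -1)), Mul(Function('P')(-58, -25), Pow(Function('W')(-38), -1))) = Add(Mul(-2980, Pow(1, -1)), Mul(Mul(Rational(5, 2), Pow(-25, -1)), Pow(16, -1))) = Add(Mul(-2980, 1), Mul(Mul(Rational(5, 2), Rational(-1, 25)), Rational(1, 16))) = Add(-2980, Mul(Rational(-1, 10), Rational(1, 16))) = Add(-2980, Rational(-1, 160)) = Rational(-476801, 160)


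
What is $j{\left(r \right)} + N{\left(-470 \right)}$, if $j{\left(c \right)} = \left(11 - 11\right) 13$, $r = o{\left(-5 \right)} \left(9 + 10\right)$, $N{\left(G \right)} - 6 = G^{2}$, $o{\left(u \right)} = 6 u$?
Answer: $220906$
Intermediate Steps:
$N{\left(G \right)} = 6 + G^{2}$
$r = -570$ ($r = 6 \left(-5\right) \left(9 + 10\right) = \left(-30\right) 19 = -570$)
$j{\left(c \right)} = 0$ ($j{\left(c \right)} = 0 \cdot 13 = 0$)
$j{\left(r \right)} + N{\left(-470 \right)} = 0 + \left(6 + \left(-470\right)^{2}\right) = 0 + \left(6 + 220900\right) = 0 + 220906 = 220906$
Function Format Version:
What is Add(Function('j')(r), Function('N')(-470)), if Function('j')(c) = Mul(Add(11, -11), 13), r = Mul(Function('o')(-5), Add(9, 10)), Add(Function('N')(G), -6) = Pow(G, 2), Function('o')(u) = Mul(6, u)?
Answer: 220906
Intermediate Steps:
Function('N')(G) = Add(6, Pow(G, 2))
r = -570 (r = Mul(Mul(6, -5), Add(9, 10)) = Mul(-30, 19) = -570)
Function('j')(c) = 0 (Function('j')(c) = Mul(0, 13) = 0)
Add(Function('j')(r), Function('N')(-470)) = Add(0, Add(6, Pow(-470, 2))) = Add(0, Add(6, 220900)) = Add(0, 220906) = 220906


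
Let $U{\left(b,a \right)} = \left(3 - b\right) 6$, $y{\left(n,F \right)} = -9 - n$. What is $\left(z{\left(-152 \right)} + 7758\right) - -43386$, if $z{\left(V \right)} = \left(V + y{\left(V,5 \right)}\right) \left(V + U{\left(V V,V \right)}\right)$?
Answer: $1299966$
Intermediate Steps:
$U{\left(b,a \right)} = 18 - 6 b$
$z{\left(V \right)} = -162 - 9 V + 54 V^{2}$ ($z{\left(V \right)} = \left(V - \left(9 + V\right)\right) \left(V - \left(-18 + 6 V V\right)\right) = - 9 \left(V - \left(-18 + 6 V^{2}\right)\right) = - 9 \left(18 + V - 6 V^{2}\right) = -162 - 9 V + 54 V^{2}$)
$\left(z{\left(-152 \right)} + 7758\right) - -43386 = \left(\left(-162 - -1368 + 54 \left(-152\right)^{2}\right) + 7758\right) - -43386 = \left(\left(-162 + 1368 + 54 \cdot 23104\right) + 7758\right) + 43386 = \left(\left(-162 + 1368 + 1247616\right) + 7758\right) + 43386 = \left(1248822 + 7758\right) + 43386 = 1256580 + 43386 = 1299966$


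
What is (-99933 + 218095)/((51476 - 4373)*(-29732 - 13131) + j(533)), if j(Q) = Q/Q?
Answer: -59081/1009487944 ≈ -5.8526e-5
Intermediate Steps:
j(Q) = 1
(-99933 + 218095)/((51476 - 4373)*(-29732 - 13131) + j(533)) = (-99933 + 218095)/((51476 - 4373)*(-29732 - 13131) + 1) = 118162/(47103*(-42863) + 1) = 118162/(-2018975889 + 1) = 118162/(-2018975888) = 118162*(-1/2018975888) = -59081/1009487944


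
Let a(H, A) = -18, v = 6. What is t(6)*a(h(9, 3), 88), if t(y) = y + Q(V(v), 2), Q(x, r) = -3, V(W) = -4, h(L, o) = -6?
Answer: -54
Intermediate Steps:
t(y) = -3 + y (t(y) = y - 3 = -3 + y)
t(6)*a(h(9, 3), 88) = (-3 + 6)*(-18) = 3*(-18) = -54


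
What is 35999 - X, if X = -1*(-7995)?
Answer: 28004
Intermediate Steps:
X = 7995
35999 - X = 35999 - 1*7995 = 35999 - 7995 = 28004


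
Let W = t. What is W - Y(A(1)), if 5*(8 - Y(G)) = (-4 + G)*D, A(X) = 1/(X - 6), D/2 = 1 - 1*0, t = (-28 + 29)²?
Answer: -217/25 ≈ -8.6800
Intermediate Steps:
t = 1 (t = 1² = 1)
D = 2 (D = 2*(1 - 1*0) = 2*(1 + 0) = 2*1 = 2)
A(X) = 1/(-6 + X)
Y(G) = 48/5 - 2*G/5 (Y(G) = 8 - (-4 + G)*2/5 = 8 - (-8 + 2*G)/5 = 8 + (8/5 - 2*G/5) = 48/5 - 2*G/5)
W = 1
W - Y(A(1)) = 1 - (48/5 - 2/(5*(-6 + 1))) = 1 - (48/5 - ⅖/(-5)) = 1 - (48/5 - ⅖*(-⅕)) = 1 - (48/5 + 2/25) = 1 - 1*242/25 = 1 - 242/25 = -217/25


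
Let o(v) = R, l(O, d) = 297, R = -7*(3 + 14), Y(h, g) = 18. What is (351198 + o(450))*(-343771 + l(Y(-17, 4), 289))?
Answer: -120586508446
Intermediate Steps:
R = -119 (R = -7*17 = -119)
o(v) = -119
(351198 + o(450))*(-343771 + l(Y(-17, 4), 289)) = (351198 - 119)*(-343771 + 297) = 351079*(-343474) = -120586508446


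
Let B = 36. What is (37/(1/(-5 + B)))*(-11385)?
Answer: -13058595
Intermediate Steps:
(37/(1/(-5 + B)))*(-11385) = (37/(1/(-5 + 36)))*(-11385) = (37/(1/31))*(-11385) = (37*31)*(-11385) = 1147*(-11385) = -13058595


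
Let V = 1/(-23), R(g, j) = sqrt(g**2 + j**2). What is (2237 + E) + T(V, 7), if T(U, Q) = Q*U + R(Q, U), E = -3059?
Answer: -18913/23 + sqrt(25922)/23 ≈ -815.30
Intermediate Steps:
V = -1/23 ≈ -0.043478
T(U, Q) = sqrt(Q**2 + U**2) + Q*U (T(U, Q) = Q*U + sqrt(Q**2 + U**2) = sqrt(Q**2 + U**2) + Q*U)
(2237 + E) + T(V, 7) = (2237 - 3059) + (sqrt(7**2 + (-1/23)**2) + 7*(-1/23)) = -822 + (sqrt(49 + 1/529) - 7/23) = -822 + (sqrt(25922/529) - 7/23) = -822 + (sqrt(25922)/23 - 7/23) = -822 + (-7/23 + sqrt(25922)/23) = -18913/23 + sqrt(25922)/23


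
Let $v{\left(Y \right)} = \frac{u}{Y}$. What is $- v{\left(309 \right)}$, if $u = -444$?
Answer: $\frac{148}{103} \approx 1.4369$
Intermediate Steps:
$v{\left(Y \right)} = - \frac{444}{Y}$
$- v{\left(309 \right)} = - \frac{-444}{309} = \left(-1\right) \left(- \frac{148}{103}\right) = \frac{148}{103}$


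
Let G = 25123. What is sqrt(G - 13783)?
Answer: 18*sqrt(35) ≈ 106.49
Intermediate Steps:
sqrt(G - 13783) = sqrt(25123 - 13783) = sqrt(11340) = 18*sqrt(35)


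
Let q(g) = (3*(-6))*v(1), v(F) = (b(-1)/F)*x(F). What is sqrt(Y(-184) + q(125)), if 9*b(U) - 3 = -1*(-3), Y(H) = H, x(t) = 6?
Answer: 16*I ≈ 16.0*I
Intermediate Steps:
b(U) = 2/3 (b(U) = 1/3 + (-1*(-3))/9 = 1/3 + (1/9)*3 = 1/3 + 1/3 = 2/3)
v(F) = 4/F (v(F) = (2/(3*F))*6 = 4/F)
q(g) = -72 (q(g) = (3*(-6))*(4/1) = -72)
sqrt(Y(-184) + q(125)) = sqrt(-184 - 72) = sqrt(-256) = 16*I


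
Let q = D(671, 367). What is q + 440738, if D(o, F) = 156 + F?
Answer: 441261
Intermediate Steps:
q = 523 (q = 156 + 367 = 523)
q + 440738 = 523 + 440738 = 441261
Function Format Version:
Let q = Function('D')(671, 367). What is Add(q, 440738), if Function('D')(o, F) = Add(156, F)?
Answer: 441261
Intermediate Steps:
q = 523 (q = Add(156, 367) = 523)
Add(q, 440738) = Add(523, 440738) = 441261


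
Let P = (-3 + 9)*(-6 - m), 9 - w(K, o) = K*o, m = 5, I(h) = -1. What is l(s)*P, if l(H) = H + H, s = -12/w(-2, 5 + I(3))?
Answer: 1584/17 ≈ 93.177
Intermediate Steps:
w(K, o) = 9 - K*o
s = -12/17 (s = -12/(9 - 1*(-2)*(5 - 1)) = -12/(9 - 1*(-2)*4) = -12/(9 + 8) = -12/17 ≈ -0.70588)
l(H) = 2*H
P = -66 (P = (-3 + 9)*(-6 - 1*5) = 6*(-6 - 5) = 6*(-11) = -66)
l(s)*P = (2*(-12/17))*(-66) = -24/17*(-66) = 1584/17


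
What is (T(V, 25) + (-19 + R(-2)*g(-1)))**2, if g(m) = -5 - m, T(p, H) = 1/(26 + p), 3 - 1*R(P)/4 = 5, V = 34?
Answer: 609961/3600 ≈ 169.43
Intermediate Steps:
R(P) = -8 (R(P) = 12 - 4*5 = 12 - 20 = -8)
(T(V, 25) + (-19 + R(-2)*g(-1)))**2 = (1/(26 + 34) + (-19 - 8*(-5 - 1*(-1))))**2 = (1/60 + (-19 - 8*(-5 + 1)))**2 = (1/60 + (-19 - 8*(-4)))**2 = (1/60 + (-19 + 32))**2 = (1/60 + 13)**2 = (781/60)**2 = 609961/3600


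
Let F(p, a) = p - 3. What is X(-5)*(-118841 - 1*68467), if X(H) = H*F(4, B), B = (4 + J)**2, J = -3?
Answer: 936540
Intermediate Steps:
B = 1 (B = (4 - 3)**2 = 1**2 = 1)
F(p, a) = -3 + p
X(H) = H (X(H) = H*(-3 + 4) = H*1 = H)
X(-5)*(-118841 - 1*68467) = -5*(-118841 - 1*68467) = -5*(-118841 - 68467) = -5*(-187308) = 936540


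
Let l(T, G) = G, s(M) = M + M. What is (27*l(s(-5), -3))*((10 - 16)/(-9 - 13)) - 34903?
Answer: -384176/11 ≈ -34925.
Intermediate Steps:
s(M) = 2*M
(27*l(s(-5), -3))*((10 - 16)/(-9 - 13)) - 34903 = (27*(-3))*((10 - 16)/(-9 - 13)) - 34903 = -(-486)/(-22) - 34903 = -(-486)*(-1)/22 - 34903 = -81*3/11 - 34903 = -243/11 - 34903 = -384176/11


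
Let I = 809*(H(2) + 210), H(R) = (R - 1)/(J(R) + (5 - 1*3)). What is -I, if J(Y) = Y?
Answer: -680369/4 ≈ -1.7009e+5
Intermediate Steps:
H(R) = (-1 + R)/(2 + R) (H(R) = (R - 1)/(R + (5 - 1*3)) = (-1 + R)/(R + (5 - 3)) = (-1 + R)/(R + 2) = (-1 + R)/(2 + R))
I = 680369/4 (I = 809*((-1 + 2)/(2 + 2) + 210) = 809*(1/4 + 210) = 809*(841/4) = 680369/4 ≈ 1.7009e+5)
-I = -1*680369/4 = -680369/4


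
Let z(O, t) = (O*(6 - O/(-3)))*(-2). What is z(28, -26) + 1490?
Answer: 1894/3 ≈ 631.33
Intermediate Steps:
z(O, t) = -2*O*(6 + O/3) (z(O, t) = (O*(6 - O*(-1)/3))*(-2) = (O*(6 - (-1)*O/3))*(-2) = (O*(6 + O/3))*(-2) = -2*O*(6 + O/3))
z(28, -26) + 1490 = -⅔*28*(18 + 28) + 1490 = -⅔*28*46 + 1490 = -2576/3 + 1490 = 1894/3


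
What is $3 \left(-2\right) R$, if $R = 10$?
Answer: $-60$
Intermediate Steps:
$3 \left(-2\right) R = 3 \left(-2\right) 10 = \left(-6\right) 10 = -60$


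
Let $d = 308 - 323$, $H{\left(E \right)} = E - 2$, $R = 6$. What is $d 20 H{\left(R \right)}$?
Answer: $-1200$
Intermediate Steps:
$H{\left(E \right)} = -2 + E$ ($H{\left(E \right)} = E - 2 = -2 + E$)
$d = -15$
$d 20 H{\left(R \right)} = - 15 \cdot 20 \left(-2 + 6\right) = - 15 \cdot 20 \cdot 4 = \left(-15\right) 80 = -1200$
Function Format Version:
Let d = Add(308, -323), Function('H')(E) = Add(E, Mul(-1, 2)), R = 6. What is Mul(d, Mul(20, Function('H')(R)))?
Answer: -1200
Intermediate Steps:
Function('H')(E) = Add(-2, E) (Function('H')(E) = Add(E, -2) = Add(-2, E))
d = -15
Mul(d, Mul(20, Function('H')(R))) = Mul(-15, Mul(20, Add(-2, 6))) = Mul(-15, Mul(20, 4)) = Mul(-15, 80) = -1200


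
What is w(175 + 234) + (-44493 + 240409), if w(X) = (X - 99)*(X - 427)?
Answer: 190336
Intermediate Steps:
w(X) = (-427 + X)*(-99 + X) (w(X) = (-99 + X)*(-427 + X) = (-427 + X)*(-99 + X))
w(175 + 234) + (-44493 + 240409) = (42273 + (175 + 234)**2 - 526*(175 + 234)) + (-44493 + 240409) = (42273 + 409**2 - 526*409) + 195916 = (42273 + 167281 - 215134) + 195916 = -5580 + 195916 = 190336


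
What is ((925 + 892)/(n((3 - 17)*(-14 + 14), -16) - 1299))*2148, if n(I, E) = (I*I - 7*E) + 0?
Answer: -3902916/1187 ≈ -3288.1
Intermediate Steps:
n(I, E) = I² - 7*E (n(I, E) = (I² - 7*E) + 0 = I² - 7*E)
((925 + 892)/(n((3 - 17)*(-14 + 14), -16) - 1299))*2148 = ((925 + 892)/((((3 - 17)*(-14 + 14))² - 7*(-16)) - 1299))*2148 = (1817/(((-14*0)² + 112) - 1299))*2148 = (1817/((0² + 112) - 1299))*2148 = (1817/((0 + 112) - 1299))*2148 = (1817/(112 - 1299))*2148 = (1817/(-1187))*2148 = (1817*(-1/1187))*2148 = -1817/1187*2148 = -3902916/1187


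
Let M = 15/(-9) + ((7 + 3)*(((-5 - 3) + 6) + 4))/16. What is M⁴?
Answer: 625/20736 ≈ 0.030141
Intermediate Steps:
M = -5/12 (M = 15*(-⅑) + (10*((-8 + 6) + 4))*(1/16) = -5/3 + (10*(-2 + 4))*(1/16) = -5/3 + (10*2)*(1/16) = -5/3 + 20*(1/16) = -5/3 + 5/4 = -5/12 ≈ -0.41667)
M⁴ = (-5/12)⁴ = 625/20736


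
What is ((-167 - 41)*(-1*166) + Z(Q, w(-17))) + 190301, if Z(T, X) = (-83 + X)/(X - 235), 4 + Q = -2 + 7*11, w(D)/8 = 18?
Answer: 20459378/91 ≈ 2.2483e+5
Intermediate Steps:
w(D) = 144 (w(D) = 8*18 = 144)
Q = 71 (Q = -4 + (-2 + 7*11) = -4 + (-2 + 77) = -4 + 75 = 71)
Z(T, X) = (-83 + X)/(-235 + X)
((-167 - 41)*(-1*166) + Z(Q, w(-17))) + 190301 = ((-167 - 41)*(-1*166) + (-83 + 144)/(-235 + 144)) + 190301 = (-208*(-166) + 61/(-91)) + 190301 = (34528 - 1/91*61) + 190301 = (34528 - 61/91) + 190301 = 3141987/91 + 190301 = 20459378/91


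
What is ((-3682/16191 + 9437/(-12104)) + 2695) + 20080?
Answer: 637593277315/27996552 ≈ 22774.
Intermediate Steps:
((-3682/16191 + 9437/(-12104)) + 2695) + 20080 = ((-3682*1/16191 + 9437*(-1/12104)) + 2695) + 20080 = ((-526/2313 - 9437/12104) + 2695) + 20080 = (-28194485/27996552 + 2695) + 20080 = 75422513155/27996552 + 20080 = 637593277315/27996552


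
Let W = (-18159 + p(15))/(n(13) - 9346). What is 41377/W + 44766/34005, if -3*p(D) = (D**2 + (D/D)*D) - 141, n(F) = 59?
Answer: 4355951496689/206206320 ≈ 21124.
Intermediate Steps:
p(D) = 47 - D/3 - D**2/3 (p(D) = -((D**2 + (D/D)*D) - 141)/3 = -((D**2 + 1*D) - 141)/3 = -((D**2 + D) - 141)/3 = -((D + D**2) - 141)/3 = -(-141 + D + D**2)/3 = 47 - D/3 - D**2/3)
W = 18192/9287 (W = (-18159 + (47 - 1/3*15 - 1/3*15**2))/(59 - 9346) = (-18159 + (47 - 5 - 1/3*225))/(-9287) = (-18159 + (47 - 5 - 75))*(-1/9287) = (-18159 - 33)*(-1/9287) = -18192*(-1/9287) = 18192/9287 ≈ 1.9589)
41377/W + 44766/34005 = 41377/(18192/9287) + 44766/34005 = 41377*(9287/18192) + 44766*(1/34005) = 384268199/18192 + 14922/11335 = 4355951496689/206206320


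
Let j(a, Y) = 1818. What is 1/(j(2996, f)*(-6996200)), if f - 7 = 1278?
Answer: -1/12719091600 ≈ -7.8622e-11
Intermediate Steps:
f = 1285 (f = 7 + 1278 = 1285)
1/(j(2996, f)*(-6996200)) = 1/(1818*(-6996200)) = (1/1818)*(-1/6996200) = -1/12719091600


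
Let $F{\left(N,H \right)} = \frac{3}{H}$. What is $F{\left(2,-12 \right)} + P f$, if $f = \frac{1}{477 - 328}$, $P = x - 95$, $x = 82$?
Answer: $- \frac{201}{596} \approx -0.33725$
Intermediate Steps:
$P = -13$ ($P = 82 - 95 = -13$)
$f = \frac{1}{149} \approx 0.0067114$
$F{\left(2,-12 \right)} + P f = \frac{3}{-12} - \frac{13}{149} = 3 \left(- \frac{1}{12}\right) - \frac{13}{149} = - \frac{1}{4} - \frac{13}{149} = - \frac{201}{596}$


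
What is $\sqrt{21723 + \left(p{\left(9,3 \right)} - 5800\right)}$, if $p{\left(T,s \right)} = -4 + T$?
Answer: $2 \sqrt{3982} \approx 126.21$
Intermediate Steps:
$\sqrt{21723 + \left(p{\left(9,3 \right)} - 5800\right)} = \sqrt{21723 + \left(\left(-4 + 9\right) - 5800\right)} = \sqrt{21723 + \left(5 - 5800\right)} = \sqrt{21723 - 5795} = \sqrt{15928} = 2 \sqrt{3982}$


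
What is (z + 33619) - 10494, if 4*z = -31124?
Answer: 15344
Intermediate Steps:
z = -7781 (z = (¼)*(-31124) = -7781)
(z + 33619) - 10494 = (-7781 + 33619) - 10494 = 25838 - 10494 = 15344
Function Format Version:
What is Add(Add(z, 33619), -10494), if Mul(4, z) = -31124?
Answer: 15344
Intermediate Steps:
z = -7781 (z = Mul(Rational(1, 4), -31124) = -7781)
Add(Add(z, 33619), -10494) = Add(Add(-7781, 33619), -10494) = Add(25838, -10494) = 15344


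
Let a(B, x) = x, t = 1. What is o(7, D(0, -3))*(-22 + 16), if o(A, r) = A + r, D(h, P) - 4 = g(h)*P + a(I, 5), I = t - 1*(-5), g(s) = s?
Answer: -96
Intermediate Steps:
I = 6 (I = 1 - 1*(-5) = 1 + 5 = 6)
D(h, P) = 9 + P*h (D(h, P) = 4 + (h*P + 5) = 4 + (P*h + 5) = 4 + (5 + P*h) = 9 + P*h)
o(7, D(0, -3))*(-22 + 16) = (7 + (9 - 3*0))*(-22 + 16) = (7 + (9 + 0))*(-6) = (7 + 9)*(-6) = 16*(-6) = -96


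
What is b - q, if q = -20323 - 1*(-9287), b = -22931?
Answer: -11895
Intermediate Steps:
q = -11036 (q = -20323 + 9287 = -11036)
b - q = -22931 - 1*(-11036) = -22931 + 11036 = -11895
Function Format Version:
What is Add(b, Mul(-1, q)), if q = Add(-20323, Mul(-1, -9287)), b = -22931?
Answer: -11895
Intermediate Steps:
q = -11036 (q = Add(-20323, 9287) = -11036)
Add(b, Mul(-1, q)) = Add(-22931, Mul(-1, -11036)) = Add(-22931, 11036) = -11895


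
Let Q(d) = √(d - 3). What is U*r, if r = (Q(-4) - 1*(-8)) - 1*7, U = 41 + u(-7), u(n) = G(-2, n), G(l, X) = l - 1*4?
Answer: 35 + 35*I*√7 ≈ 35.0 + 92.601*I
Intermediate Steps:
Q(d) = √(-3 + d)
G(l, X) = -4 + l (G(l, X) = l - 4 = -4 + l)
u(n) = -6 (u(n) = -4 - 2 = -6)
U = 35 (U = 41 - 6 = 35)
r = 1 + I*√7 (r = (√(-3 - 4) - 1*(-8)) - 1*7 = (√(-7) + 8) - 7 = (I*√7 + 8) - 7 = (8 + I*√7) - 7 = 1 + I*√7 ≈ 1.0 + 2.6458*I)
U*r = 35*(1 + I*√7) = 35 + 35*I*√7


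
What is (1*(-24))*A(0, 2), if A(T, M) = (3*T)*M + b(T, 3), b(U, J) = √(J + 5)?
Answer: -48*√2 ≈ -67.882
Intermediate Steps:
b(U, J) = √(5 + J)
A(T, M) = 2*√2 + 3*M*T (A(T, M) = (3*T)*M + √(5 + 3) = 3*M*T + √8 = 3*M*T + 2*√2 = 2*√2 + 3*M*T)
(1*(-24))*A(0, 2) = (1*(-24))*(2*√2 + 3*2*0) = -24*(2*√2 + 0) = -48*√2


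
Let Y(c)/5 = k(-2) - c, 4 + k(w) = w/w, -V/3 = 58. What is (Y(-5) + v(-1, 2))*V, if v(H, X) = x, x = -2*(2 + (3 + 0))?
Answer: 0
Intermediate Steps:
V = -174 (V = -3*58 = -174)
k(w) = -3 (k(w) = -4 + w/w = -4 + 1 = -3)
Y(c) = -15 - 5*c (Y(c) = 5*(-3 - c) = -15 - 5*c)
x = -10 (x = -2*(2 + 3) = -2*5 = -10)
v(H, X) = -10
(Y(-5) + v(-1, 2))*V = ((-15 - 5*(-5)) - 10)*(-174) = ((-15 + 25) - 10)*(-174) = (10 - 10)*(-174) = 0*(-174) = 0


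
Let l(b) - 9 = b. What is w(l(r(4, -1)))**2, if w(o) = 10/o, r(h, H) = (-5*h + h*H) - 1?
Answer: 25/64 ≈ 0.39063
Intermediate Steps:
r(h, H) = -1 - 5*h + H*h (r(h, H) = (-5*h + H*h) - 1 = -1 - 5*h + H*h)
l(b) = 9 + b
w(l(r(4, -1)))**2 = (10/(9 + (-1 - 5*4 - 1*4)))**2 = (10/(9 + (-1 - 20 - 4)))**2 = (10/(9 - 25))**2 = (10/(-16))**2 = (10*(-1/16))**2 = (-5/8)**2 = 25/64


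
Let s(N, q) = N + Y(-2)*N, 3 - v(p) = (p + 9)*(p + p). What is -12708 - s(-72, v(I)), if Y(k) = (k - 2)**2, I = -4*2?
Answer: -11484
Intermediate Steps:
I = -8
v(p) = 3 - 2*p*(9 + p) (v(p) = 3 - (p + 9)*(p + p) = 3 - (9 + p)*2*p = 3 - 2*p*(9 + p))
Y(k) = (-2 + k)**2
s(N, q) = 17*N (s(N, q) = N + (-2 - 2)**2*N = N + (-4)**2*N = N + 16*N = 17*N)
-12708 - s(-72, v(I)) = -12708 - 17*(-72) = -12708 - 1*(-1224) = -12708 + 1224 = -11484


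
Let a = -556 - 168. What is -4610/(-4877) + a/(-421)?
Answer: 5471758/2053217 ≈ 2.6650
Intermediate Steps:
a = -724
-4610/(-4877) + a/(-421) = -4610/(-4877) - 724/(-421) = -4610*(-1/4877) - 724*(-1/421) = 4610/4877 + 724/421 = 5471758/2053217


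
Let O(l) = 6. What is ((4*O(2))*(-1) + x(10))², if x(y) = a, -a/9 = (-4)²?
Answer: 28224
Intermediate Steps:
a = -144 (a = -9*(-4)² = -9*16 = -144)
x(y) = -144
((4*O(2))*(-1) + x(10))² = ((4*6)*(-1) - 144)² = (24*(-1) - 144)² = (-24 - 144)² = (-168)² = 28224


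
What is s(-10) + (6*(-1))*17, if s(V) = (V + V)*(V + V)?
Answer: 298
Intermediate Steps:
s(V) = 4*V² (s(V) = (2*V)*(2*V) = 4*V²)
s(-10) + (6*(-1))*17 = 4*(-10)² + (6*(-1))*17 = 4*100 - 6*17 = 400 - 102 = 298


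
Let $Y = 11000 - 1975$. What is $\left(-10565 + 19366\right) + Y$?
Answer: $17826$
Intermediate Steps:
$Y = 9025$ ($Y = 11000 - 1975 = 9025$)
$\left(-10565 + 19366\right) + Y = \left(-10565 + 19366\right) + 9025 = 8801 + 9025 = 17826$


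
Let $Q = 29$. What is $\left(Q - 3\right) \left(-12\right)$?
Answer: $-312$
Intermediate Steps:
$\left(Q - 3\right) \left(-12\right) = \left(29 - 3\right) \left(-12\right) = 26 \left(-12\right) = -312$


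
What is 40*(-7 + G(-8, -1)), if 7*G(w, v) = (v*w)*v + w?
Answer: -2600/7 ≈ -371.43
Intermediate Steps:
G(w, v) = w/7 + w*v**2/7 (G(w, v) = ((v*w)*v + w)/7 = (w*v**2 + w)/7 = (w + w*v**2)/7 = w/7 + w*v**2/7)
40*(-7 + G(-8, -1)) = 40*(-7 + (1/7)*(-8)*(1 + (-1)**2)) = 40*(-7 + (1/7)*(-8)*(1 + 1)) = 40*(-7 + (1/7)*(-8)*2) = 40*(-7 - 16/7) = 40*(-65/7) = -2600/7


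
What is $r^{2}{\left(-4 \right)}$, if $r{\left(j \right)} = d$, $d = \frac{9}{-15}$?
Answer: $\frac{9}{25} \approx 0.36$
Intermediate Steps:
$d = - \frac{3}{5}$ ($d = 9 \left(- \frac{1}{15}\right) = - \frac{3}{5} \approx -0.6$)
$r{\left(j \right)} = - \frac{3}{5}$
$r^{2}{\left(-4 \right)} = \left(- \frac{3}{5}\right)^{2} = \frac{9}{25}$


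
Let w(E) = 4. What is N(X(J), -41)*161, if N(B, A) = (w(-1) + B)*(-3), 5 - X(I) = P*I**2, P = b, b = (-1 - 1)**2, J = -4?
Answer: 26565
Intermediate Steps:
b = 4 (b = (-2)**2 = 4)
P = 4
X(I) = 5 - 4*I**2
N(B, A) = -12 - 3*B (N(B, A) = (4 + B)*(-3) = -12 - 3*B)
N(X(J), -41)*161 = (-12 - 3*(5 - 4*(-4)**2))*161 = (-12 - 3*(5 - 4*16))*161 = (-12 - 3*(5 - 64))*161 = (-12 - 3*(-59))*161 = (-12 + 177)*161 = 165*161 = 26565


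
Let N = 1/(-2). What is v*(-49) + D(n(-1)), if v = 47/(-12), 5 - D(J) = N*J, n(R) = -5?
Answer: 2333/12 ≈ 194.42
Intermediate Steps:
N = -½ ≈ -0.50000
D(J) = 5 + J/2 (D(J) = 5 - (-1)*J/2 = 5 + J/2)
v = -47/12 (v = 47*(-1/12) = -47/12 ≈ -3.9167)
v*(-49) + D(n(-1)) = -47/12*(-49) + (5 + (½)*(-5)) = 2303/12 + (5 - 5/2) = 2303/12 + 5/2 = 2333/12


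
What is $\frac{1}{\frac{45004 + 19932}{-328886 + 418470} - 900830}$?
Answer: $- \frac{11198}{10087486223} \approx -1.1101 \cdot 10^{-6}$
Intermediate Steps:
$\frac{1}{\frac{45004 + 19932}{-328886 + 418470} - 900830} = \frac{1}{\frac{64936}{89584} - 900830} = \frac{1}{64936 \cdot \frac{1}{89584} - 900830} = \frac{1}{\frac{8117}{11198} - 900830} = \frac{1}{- \frac{10087486223}{11198}} = - \frac{11198}{10087486223}$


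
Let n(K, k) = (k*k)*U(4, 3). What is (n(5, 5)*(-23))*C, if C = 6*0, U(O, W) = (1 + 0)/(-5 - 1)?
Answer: 0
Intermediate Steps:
U(O, W) = -⅙ (U(O, W) = 1/(-6) = 1*(-⅙) = -⅙)
C = 0
n(K, k) = -k²/6 (n(K, k) = (k*k)*(-⅙) = k²*(-⅙) = -k²/6)
(n(5, 5)*(-23))*C = (-⅙*5²*(-23))*0 = (-⅙*25*(-23))*0 = -25/6*(-23)*0 = (575/6)*0 = 0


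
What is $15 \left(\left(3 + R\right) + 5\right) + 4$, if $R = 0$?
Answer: $124$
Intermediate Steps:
$15 \left(\left(3 + R\right) + 5\right) + 4 = 15 \left(\left(3 + 0\right) + 5\right) + 4 = 15 \left(3 + 5\right) + 4 = 15 \cdot 8 + 4 = 120 + 4 = 124$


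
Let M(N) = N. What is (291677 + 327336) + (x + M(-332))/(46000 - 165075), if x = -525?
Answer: 73708973832/119075 ≈ 6.1901e+5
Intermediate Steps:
(291677 + 327336) + (x + M(-332))/(46000 - 165075) = (291677 + 327336) + (-525 - 332)/(46000 - 165075) = 619013 - 857/(-119075) = 619013 - 857*(-1/119075) = 619013 + 857/119075 = 73708973832/119075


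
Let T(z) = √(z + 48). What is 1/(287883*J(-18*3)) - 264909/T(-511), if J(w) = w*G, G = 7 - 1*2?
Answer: -1/77728410 + 264909*I*√463/463 ≈ -1.2865e-8 + 12311.0*I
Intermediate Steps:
G = 5 (G = 7 - 2 = 5)
T(z) = √(48 + z)
J(w) = 5*w (J(w) = w*5 = 5*w)
1/(287883*J(-18*3)) - 264909/T(-511) = 1/(287883*((5*(-18*3)))) - 264909/√(48 - 511) = 1/(287883*((5*(-54)))) - 264909*(-I*√463/463) = (1/287883)/(-270) - 264909*(-I*√463/463) = (1/287883)*(-1/270) - (-264909)*I*√463/463 = -1/77728410 + 264909*I*√463/463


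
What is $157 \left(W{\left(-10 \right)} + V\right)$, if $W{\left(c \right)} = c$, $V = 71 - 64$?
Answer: $-471$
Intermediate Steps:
$V = 7$ ($V = 71 - 64 = 7$)
$157 \left(W{\left(-10 \right)} + V\right) = 157 \left(-10 + 7\right) = 157 \left(-3\right) = -471$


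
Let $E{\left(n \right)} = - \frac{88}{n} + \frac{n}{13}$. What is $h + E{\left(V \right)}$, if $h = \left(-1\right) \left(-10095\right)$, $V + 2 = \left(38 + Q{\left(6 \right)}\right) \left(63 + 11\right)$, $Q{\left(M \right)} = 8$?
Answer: $\frac{229016965}{22113} \approx 10357.0$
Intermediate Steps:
$V = 3402$ ($V = -2 + \left(38 + 8\right) \left(63 + 11\right) = -2 + 46 \cdot 74 = -2 + 3404 = 3402$)
$E{\left(n \right)} = - \frac{88}{n} + \frac{n}{13}$ ($E{\left(n \right)} = - \frac{88}{n} + n \frac{1}{13} = - \frac{88}{n} + \frac{n}{13}$)
$h = 10095$
$h + E{\left(V \right)} = 10095 + \left(- \frac{88}{3402} + \frac{1}{13} \cdot 3402\right) = 10095 + \left(\left(-88\right) \frac{1}{3402} + \frac{3402}{13}\right) = 10095 + \left(- \frac{44}{1701} + \frac{3402}{13}\right) = 10095 + \frac{5786230}{22113} = \frac{229016965}{22113}$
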